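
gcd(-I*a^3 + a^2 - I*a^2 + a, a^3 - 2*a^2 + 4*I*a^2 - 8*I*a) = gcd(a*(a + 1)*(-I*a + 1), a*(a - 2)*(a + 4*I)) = a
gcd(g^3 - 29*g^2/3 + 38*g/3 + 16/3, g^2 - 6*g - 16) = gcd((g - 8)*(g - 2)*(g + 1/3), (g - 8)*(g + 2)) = g - 8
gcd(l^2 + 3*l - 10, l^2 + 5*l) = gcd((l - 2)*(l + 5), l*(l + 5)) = l + 5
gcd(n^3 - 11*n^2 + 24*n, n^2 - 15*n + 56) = n - 8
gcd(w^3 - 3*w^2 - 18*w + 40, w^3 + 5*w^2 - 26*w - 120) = w^2 - w - 20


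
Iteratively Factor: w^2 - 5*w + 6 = (w - 2)*(w - 3)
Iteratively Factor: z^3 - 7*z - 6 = (z + 1)*(z^2 - z - 6) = (z - 3)*(z + 1)*(z + 2)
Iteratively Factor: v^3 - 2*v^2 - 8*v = (v + 2)*(v^2 - 4*v) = v*(v + 2)*(v - 4)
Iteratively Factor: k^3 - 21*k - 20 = (k - 5)*(k^2 + 5*k + 4) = (k - 5)*(k + 1)*(k + 4)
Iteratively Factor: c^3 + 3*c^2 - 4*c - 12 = (c + 3)*(c^2 - 4) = (c - 2)*(c + 3)*(c + 2)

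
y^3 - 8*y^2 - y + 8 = (y - 8)*(y - 1)*(y + 1)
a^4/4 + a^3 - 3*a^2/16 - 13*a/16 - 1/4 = (a/4 + 1)*(a - 1)*(a + 1/2)^2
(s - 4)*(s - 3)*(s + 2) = s^3 - 5*s^2 - 2*s + 24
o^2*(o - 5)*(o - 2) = o^4 - 7*o^3 + 10*o^2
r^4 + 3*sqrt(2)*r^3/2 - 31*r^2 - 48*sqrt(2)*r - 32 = (r - 4*sqrt(2))*(r + sqrt(2)/2)*(r + sqrt(2))*(r + 4*sqrt(2))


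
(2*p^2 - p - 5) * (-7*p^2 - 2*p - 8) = -14*p^4 + 3*p^3 + 21*p^2 + 18*p + 40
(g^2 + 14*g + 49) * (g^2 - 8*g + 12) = g^4 + 6*g^3 - 51*g^2 - 224*g + 588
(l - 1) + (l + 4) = 2*l + 3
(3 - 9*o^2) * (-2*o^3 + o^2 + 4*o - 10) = 18*o^5 - 9*o^4 - 42*o^3 + 93*o^2 + 12*o - 30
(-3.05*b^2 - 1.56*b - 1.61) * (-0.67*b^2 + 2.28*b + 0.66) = 2.0435*b^4 - 5.9088*b^3 - 4.4911*b^2 - 4.7004*b - 1.0626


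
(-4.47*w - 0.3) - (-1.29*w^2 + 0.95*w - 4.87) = 1.29*w^2 - 5.42*w + 4.57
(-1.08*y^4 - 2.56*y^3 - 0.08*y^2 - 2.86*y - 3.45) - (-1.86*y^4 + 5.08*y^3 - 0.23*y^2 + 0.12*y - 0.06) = 0.78*y^4 - 7.64*y^3 + 0.15*y^2 - 2.98*y - 3.39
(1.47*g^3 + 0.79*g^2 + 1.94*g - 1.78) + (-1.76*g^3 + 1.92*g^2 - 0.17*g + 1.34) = -0.29*g^3 + 2.71*g^2 + 1.77*g - 0.44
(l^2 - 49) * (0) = 0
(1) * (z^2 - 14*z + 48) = z^2 - 14*z + 48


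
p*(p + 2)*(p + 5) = p^3 + 7*p^2 + 10*p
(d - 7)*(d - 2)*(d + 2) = d^3 - 7*d^2 - 4*d + 28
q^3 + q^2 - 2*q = q*(q - 1)*(q + 2)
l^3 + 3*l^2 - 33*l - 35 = (l - 5)*(l + 1)*(l + 7)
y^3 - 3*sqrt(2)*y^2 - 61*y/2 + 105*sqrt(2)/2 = (y - 5*sqrt(2))*(y - 3*sqrt(2)/2)*(y + 7*sqrt(2)/2)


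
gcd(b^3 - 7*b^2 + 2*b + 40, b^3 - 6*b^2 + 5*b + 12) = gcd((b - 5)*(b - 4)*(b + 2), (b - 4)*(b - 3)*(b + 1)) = b - 4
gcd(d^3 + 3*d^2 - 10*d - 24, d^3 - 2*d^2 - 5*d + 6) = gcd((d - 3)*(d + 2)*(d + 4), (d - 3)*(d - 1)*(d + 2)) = d^2 - d - 6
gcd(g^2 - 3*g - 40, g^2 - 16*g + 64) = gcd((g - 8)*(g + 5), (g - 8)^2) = g - 8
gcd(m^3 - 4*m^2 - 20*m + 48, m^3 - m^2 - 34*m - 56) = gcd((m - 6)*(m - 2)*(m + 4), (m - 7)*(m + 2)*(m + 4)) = m + 4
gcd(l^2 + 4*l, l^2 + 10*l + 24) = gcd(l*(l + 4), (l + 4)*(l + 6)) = l + 4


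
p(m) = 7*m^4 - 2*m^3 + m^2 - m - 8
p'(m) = 28*m^3 - 6*m^2 + 2*m - 1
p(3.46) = 920.90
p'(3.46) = 1093.90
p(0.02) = -8.02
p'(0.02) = -0.96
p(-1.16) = 10.30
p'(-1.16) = -55.10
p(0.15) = -8.13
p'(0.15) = -0.74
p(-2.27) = 208.68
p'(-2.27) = -363.98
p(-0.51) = -6.49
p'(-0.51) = -7.29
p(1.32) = 9.07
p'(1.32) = 55.58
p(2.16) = 126.72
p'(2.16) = 257.50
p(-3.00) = 625.00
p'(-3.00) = -817.00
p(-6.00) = 9538.00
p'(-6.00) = -6277.00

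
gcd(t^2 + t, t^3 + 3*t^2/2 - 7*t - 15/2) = t + 1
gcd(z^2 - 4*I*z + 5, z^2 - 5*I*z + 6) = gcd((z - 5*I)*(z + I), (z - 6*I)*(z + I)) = z + I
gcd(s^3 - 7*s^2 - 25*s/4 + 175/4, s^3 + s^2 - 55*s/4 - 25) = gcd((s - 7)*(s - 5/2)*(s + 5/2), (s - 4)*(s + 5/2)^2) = s + 5/2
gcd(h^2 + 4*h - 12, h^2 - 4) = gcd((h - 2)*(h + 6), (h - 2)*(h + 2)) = h - 2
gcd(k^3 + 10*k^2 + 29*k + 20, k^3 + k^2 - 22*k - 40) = k + 4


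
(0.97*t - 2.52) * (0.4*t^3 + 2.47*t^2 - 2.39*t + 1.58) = 0.388*t^4 + 1.3879*t^3 - 8.5427*t^2 + 7.5554*t - 3.9816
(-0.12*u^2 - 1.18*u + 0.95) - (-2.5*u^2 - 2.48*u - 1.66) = 2.38*u^2 + 1.3*u + 2.61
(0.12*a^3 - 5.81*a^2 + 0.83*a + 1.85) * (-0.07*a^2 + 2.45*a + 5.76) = -0.0084*a^5 + 0.7007*a^4 - 13.6014*a^3 - 31.5616*a^2 + 9.3133*a + 10.656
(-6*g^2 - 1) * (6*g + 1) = -36*g^3 - 6*g^2 - 6*g - 1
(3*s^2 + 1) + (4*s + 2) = 3*s^2 + 4*s + 3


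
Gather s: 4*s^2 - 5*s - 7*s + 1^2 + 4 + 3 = 4*s^2 - 12*s + 8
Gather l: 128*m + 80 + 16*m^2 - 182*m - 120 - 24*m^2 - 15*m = -8*m^2 - 69*m - 40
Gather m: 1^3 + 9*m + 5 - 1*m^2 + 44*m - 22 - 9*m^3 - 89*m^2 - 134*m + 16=-9*m^3 - 90*m^2 - 81*m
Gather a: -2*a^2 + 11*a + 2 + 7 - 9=-2*a^2 + 11*a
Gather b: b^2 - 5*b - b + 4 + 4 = b^2 - 6*b + 8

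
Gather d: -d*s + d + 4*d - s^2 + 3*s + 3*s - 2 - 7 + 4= d*(5 - s) - s^2 + 6*s - 5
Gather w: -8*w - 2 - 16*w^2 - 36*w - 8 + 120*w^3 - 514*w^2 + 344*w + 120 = 120*w^3 - 530*w^2 + 300*w + 110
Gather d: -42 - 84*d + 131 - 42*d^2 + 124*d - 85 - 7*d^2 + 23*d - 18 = -49*d^2 + 63*d - 14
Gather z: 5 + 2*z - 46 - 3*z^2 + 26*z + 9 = -3*z^2 + 28*z - 32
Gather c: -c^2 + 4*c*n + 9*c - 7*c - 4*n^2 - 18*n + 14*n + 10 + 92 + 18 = -c^2 + c*(4*n + 2) - 4*n^2 - 4*n + 120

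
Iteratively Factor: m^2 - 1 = (m - 1)*(m + 1)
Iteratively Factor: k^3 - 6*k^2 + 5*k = (k - 1)*(k^2 - 5*k) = (k - 5)*(k - 1)*(k)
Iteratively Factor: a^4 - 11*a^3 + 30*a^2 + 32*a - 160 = (a - 4)*(a^3 - 7*a^2 + 2*a + 40) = (a - 4)^2*(a^2 - 3*a - 10) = (a - 5)*(a - 4)^2*(a + 2)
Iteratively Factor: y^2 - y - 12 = (y - 4)*(y + 3)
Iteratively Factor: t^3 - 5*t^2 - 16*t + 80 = (t + 4)*(t^2 - 9*t + 20) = (t - 4)*(t + 4)*(t - 5)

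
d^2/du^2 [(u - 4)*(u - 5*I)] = 2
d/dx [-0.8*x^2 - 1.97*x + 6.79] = -1.6*x - 1.97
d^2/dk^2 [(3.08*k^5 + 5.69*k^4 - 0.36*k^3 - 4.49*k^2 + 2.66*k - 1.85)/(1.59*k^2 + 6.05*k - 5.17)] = (46.719288*k^7 + 502.818738*k^6 + 1225.504698*k^5 - 1921.165092*k^4 - 1133.534214*k^3 + 1643.09406*k^2 - 33.314886*k - 239.468262)/(4.019679*k^6 + 45.885015*k^5 + 135.383094*k^4 - 76.951765*k^3 - 440.207922*k^2 + 485.129535*k - 138.188413)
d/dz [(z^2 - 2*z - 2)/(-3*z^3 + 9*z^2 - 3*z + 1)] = (3*z^4 - 12*z^3 - 3*z^2 + 38*z - 8)/(9*z^6 - 54*z^5 + 99*z^4 - 60*z^3 + 27*z^2 - 6*z + 1)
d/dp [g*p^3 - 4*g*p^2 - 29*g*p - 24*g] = g*(3*p^2 - 8*p - 29)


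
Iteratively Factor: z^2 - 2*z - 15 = (z + 3)*(z - 5)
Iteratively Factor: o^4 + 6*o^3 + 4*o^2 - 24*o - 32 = (o + 4)*(o^3 + 2*o^2 - 4*o - 8) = (o + 2)*(o + 4)*(o^2 - 4) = (o + 2)^2*(o + 4)*(o - 2)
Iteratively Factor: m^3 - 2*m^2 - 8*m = (m - 4)*(m^2 + 2*m) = (m - 4)*(m + 2)*(m)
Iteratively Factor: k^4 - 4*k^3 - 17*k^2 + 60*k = (k)*(k^3 - 4*k^2 - 17*k + 60) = k*(k + 4)*(k^2 - 8*k + 15) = k*(k - 5)*(k + 4)*(k - 3)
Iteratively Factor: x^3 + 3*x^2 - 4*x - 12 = (x + 3)*(x^2 - 4) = (x + 2)*(x + 3)*(x - 2)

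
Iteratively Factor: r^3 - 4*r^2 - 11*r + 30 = (r - 2)*(r^2 - 2*r - 15) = (r - 5)*(r - 2)*(r + 3)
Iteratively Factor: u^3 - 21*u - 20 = (u + 1)*(u^2 - u - 20) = (u - 5)*(u + 1)*(u + 4)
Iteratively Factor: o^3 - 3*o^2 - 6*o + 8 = (o - 4)*(o^2 + o - 2) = (o - 4)*(o - 1)*(o + 2)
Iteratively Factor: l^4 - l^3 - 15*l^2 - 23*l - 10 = (l + 1)*(l^3 - 2*l^2 - 13*l - 10) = (l - 5)*(l + 1)*(l^2 + 3*l + 2) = (l - 5)*(l + 1)^2*(l + 2)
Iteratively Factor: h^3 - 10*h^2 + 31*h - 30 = (h - 3)*(h^2 - 7*h + 10) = (h - 3)*(h - 2)*(h - 5)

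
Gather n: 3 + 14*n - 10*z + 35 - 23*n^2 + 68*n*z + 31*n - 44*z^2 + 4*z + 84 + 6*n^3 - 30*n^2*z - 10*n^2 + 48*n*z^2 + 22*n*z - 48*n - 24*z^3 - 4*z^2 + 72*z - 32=6*n^3 + n^2*(-30*z - 33) + n*(48*z^2 + 90*z - 3) - 24*z^3 - 48*z^2 + 66*z + 90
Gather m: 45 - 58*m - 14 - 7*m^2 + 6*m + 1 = -7*m^2 - 52*m + 32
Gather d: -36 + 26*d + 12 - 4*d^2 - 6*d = -4*d^2 + 20*d - 24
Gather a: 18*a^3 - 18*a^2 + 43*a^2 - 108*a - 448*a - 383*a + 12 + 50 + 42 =18*a^3 + 25*a^2 - 939*a + 104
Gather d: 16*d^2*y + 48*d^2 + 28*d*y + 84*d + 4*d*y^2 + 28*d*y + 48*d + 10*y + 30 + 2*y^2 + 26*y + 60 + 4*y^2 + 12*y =d^2*(16*y + 48) + d*(4*y^2 + 56*y + 132) + 6*y^2 + 48*y + 90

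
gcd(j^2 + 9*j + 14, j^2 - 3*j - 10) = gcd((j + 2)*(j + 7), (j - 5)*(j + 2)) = j + 2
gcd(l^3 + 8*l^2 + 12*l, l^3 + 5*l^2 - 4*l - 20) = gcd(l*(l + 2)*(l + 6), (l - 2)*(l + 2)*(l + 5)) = l + 2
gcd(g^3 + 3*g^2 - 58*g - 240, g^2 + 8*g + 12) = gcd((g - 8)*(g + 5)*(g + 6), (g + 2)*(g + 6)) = g + 6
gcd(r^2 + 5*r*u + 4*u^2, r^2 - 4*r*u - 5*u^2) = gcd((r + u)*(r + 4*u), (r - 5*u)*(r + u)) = r + u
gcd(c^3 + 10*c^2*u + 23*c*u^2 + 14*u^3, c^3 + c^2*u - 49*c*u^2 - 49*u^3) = c^2 + 8*c*u + 7*u^2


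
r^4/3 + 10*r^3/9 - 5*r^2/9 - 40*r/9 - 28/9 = (r/3 + 1/3)*(r - 2)*(r + 2)*(r + 7/3)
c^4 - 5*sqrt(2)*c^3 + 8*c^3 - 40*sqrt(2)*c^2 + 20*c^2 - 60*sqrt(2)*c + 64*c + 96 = (c + 2)*(c + 6)*(c - 4*sqrt(2))*(c - sqrt(2))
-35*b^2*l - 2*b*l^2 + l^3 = l*(-7*b + l)*(5*b + l)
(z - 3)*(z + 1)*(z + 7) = z^3 + 5*z^2 - 17*z - 21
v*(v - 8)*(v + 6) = v^3 - 2*v^2 - 48*v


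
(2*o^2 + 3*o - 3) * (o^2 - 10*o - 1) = 2*o^4 - 17*o^3 - 35*o^2 + 27*o + 3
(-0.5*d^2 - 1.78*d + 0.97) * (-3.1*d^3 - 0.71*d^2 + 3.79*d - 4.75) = 1.55*d^5 + 5.873*d^4 - 3.6382*d^3 - 5.0599*d^2 + 12.1313*d - 4.6075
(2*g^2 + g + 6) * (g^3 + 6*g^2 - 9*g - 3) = 2*g^5 + 13*g^4 - 6*g^3 + 21*g^2 - 57*g - 18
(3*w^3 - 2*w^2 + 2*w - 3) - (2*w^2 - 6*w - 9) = 3*w^3 - 4*w^2 + 8*w + 6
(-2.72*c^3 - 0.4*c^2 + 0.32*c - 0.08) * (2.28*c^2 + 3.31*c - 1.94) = -6.2016*c^5 - 9.9152*c^4 + 4.6824*c^3 + 1.6528*c^2 - 0.8856*c + 0.1552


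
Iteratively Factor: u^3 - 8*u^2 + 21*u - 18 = (u - 2)*(u^2 - 6*u + 9) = (u - 3)*(u - 2)*(u - 3)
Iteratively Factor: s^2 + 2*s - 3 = (s + 3)*(s - 1)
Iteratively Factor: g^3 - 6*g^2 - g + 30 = (g + 2)*(g^2 - 8*g + 15) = (g - 5)*(g + 2)*(g - 3)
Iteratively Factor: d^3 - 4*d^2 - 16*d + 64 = (d + 4)*(d^2 - 8*d + 16) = (d - 4)*(d + 4)*(d - 4)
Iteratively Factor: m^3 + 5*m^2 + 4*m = (m + 1)*(m^2 + 4*m) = m*(m + 1)*(m + 4)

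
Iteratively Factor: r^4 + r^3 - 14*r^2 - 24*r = (r + 2)*(r^3 - r^2 - 12*r) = r*(r + 2)*(r^2 - r - 12) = r*(r - 4)*(r + 2)*(r + 3)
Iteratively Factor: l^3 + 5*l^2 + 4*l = (l + 1)*(l^2 + 4*l) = (l + 1)*(l + 4)*(l)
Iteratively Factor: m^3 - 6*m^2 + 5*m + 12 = (m - 3)*(m^2 - 3*m - 4) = (m - 3)*(m + 1)*(m - 4)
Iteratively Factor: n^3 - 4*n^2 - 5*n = (n)*(n^2 - 4*n - 5) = n*(n - 5)*(n + 1)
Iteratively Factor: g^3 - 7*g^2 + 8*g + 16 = (g - 4)*(g^2 - 3*g - 4) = (g - 4)^2*(g + 1)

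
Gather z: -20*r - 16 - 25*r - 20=-45*r - 36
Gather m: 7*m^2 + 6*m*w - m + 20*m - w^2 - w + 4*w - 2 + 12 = 7*m^2 + m*(6*w + 19) - w^2 + 3*w + 10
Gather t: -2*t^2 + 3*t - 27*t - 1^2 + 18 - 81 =-2*t^2 - 24*t - 64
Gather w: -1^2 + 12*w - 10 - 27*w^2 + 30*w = -27*w^2 + 42*w - 11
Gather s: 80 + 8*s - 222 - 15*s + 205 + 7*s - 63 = 0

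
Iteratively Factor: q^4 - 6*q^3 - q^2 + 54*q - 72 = (q - 4)*(q^3 - 2*q^2 - 9*q + 18) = (q - 4)*(q + 3)*(q^2 - 5*q + 6) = (q - 4)*(q - 3)*(q + 3)*(q - 2)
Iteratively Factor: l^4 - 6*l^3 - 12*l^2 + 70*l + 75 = (l - 5)*(l^3 - l^2 - 17*l - 15) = (l - 5)*(l + 3)*(l^2 - 4*l - 5) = (l - 5)*(l + 1)*(l + 3)*(l - 5)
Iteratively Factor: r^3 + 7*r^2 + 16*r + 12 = (r + 2)*(r^2 + 5*r + 6) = (r + 2)*(r + 3)*(r + 2)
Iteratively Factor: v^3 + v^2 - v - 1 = (v + 1)*(v^2 - 1) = (v - 1)*(v + 1)*(v + 1)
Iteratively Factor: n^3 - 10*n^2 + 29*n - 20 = (n - 5)*(n^2 - 5*n + 4) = (n - 5)*(n - 4)*(n - 1)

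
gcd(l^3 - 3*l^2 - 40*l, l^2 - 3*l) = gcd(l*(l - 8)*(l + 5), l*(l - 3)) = l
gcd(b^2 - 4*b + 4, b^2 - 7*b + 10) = b - 2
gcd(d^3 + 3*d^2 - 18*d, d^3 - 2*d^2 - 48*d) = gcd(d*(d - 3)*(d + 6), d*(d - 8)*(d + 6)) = d^2 + 6*d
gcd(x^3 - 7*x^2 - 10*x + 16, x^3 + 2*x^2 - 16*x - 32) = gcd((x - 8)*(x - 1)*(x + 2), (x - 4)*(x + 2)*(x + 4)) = x + 2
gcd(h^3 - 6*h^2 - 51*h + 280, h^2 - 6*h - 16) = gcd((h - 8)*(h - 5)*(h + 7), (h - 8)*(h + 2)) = h - 8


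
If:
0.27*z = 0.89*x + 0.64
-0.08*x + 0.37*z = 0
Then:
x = -0.77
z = -0.17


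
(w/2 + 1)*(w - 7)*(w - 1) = w^3/2 - 3*w^2 - 9*w/2 + 7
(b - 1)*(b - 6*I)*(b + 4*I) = b^3 - b^2 - 2*I*b^2 + 24*b + 2*I*b - 24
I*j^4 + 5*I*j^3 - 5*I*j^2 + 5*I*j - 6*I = (j + 6)*(j - I)*(j + I)*(I*j - I)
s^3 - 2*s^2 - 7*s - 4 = (s - 4)*(s + 1)^2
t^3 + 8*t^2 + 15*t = t*(t + 3)*(t + 5)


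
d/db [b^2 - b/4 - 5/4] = 2*b - 1/4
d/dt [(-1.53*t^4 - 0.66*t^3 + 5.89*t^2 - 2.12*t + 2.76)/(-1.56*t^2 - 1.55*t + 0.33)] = (4.7736*t^5 + 8.1441*t^4 + 0.0263999999999989*t^3 - 13.0901*t^2 + 12.4986*t + 3.5784)/(2.4336*t^4 + 4.836*t^3 + 1.3729*t^2 - 1.023*t + 0.1089)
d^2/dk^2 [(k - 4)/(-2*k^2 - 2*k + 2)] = (-(k - 4)*(2*k + 1)^2 + 3*(k - 1)*(k^2 + k - 1))/(k^2 + k - 1)^3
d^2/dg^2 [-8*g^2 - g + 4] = -16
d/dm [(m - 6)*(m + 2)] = 2*m - 4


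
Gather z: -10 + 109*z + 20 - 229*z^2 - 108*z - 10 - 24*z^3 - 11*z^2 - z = -24*z^3 - 240*z^2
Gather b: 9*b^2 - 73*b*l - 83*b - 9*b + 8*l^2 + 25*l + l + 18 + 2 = 9*b^2 + b*(-73*l - 92) + 8*l^2 + 26*l + 20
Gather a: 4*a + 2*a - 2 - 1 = 6*a - 3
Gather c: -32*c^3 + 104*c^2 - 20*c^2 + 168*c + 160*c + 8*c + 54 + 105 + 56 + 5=-32*c^3 + 84*c^2 + 336*c + 220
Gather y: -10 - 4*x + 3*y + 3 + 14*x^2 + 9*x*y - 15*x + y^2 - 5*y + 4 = 14*x^2 - 19*x + y^2 + y*(9*x - 2) - 3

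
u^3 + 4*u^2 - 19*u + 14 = (u - 2)*(u - 1)*(u + 7)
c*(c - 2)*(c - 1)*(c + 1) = c^4 - 2*c^3 - c^2 + 2*c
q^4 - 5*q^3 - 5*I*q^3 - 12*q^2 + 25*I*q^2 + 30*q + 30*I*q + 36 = (q - 6)*(q + 1)*(q - 3*I)*(q - 2*I)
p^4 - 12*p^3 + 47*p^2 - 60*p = p*(p - 5)*(p - 4)*(p - 3)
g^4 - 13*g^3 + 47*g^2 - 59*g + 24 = (g - 8)*(g - 3)*(g - 1)^2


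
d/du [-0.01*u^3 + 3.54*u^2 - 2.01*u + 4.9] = -0.03*u^2 + 7.08*u - 2.01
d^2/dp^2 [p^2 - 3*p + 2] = 2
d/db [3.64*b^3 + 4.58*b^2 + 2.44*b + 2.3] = 10.92*b^2 + 9.16*b + 2.44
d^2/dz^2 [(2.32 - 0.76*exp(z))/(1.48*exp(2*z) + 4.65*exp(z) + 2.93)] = (-1.664704*exp(4*z) + 25.557232*exp(3*z) + 67.672704*exp(2*z) + 20.277028*exp(z) - 38.133364)*exp(z)/(3.241792*exp(6*z) + 30.55608*exp(5*z) + 115.257516*exp(4*z) + 221.530185*exp(3*z) + 228.178731*exp(2*z) + 119.759355*exp(z) + 25.153757)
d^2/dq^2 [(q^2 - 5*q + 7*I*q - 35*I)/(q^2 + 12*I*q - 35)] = 10*(-1 - I)/(q^3 + 15*I*q^2 - 75*q - 125*I)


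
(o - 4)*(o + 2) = o^2 - 2*o - 8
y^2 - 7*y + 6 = (y - 6)*(y - 1)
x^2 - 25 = (x - 5)*(x + 5)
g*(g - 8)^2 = g^3 - 16*g^2 + 64*g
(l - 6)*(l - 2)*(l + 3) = l^3 - 5*l^2 - 12*l + 36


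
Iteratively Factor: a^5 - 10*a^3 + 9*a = (a + 1)*(a^4 - a^3 - 9*a^2 + 9*a) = (a - 3)*(a + 1)*(a^3 + 2*a^2 - 3*a) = a*(a - 3)*(a + 1)*(a^2 + 2*a - 3) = a*(a - 3)*(a + 1)*(a + 3)*(a - 1)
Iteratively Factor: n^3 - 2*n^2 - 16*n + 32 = (n + 4)*(n^2 - 6*n + 8) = (n - 2)*(n + 4)*(n - 4)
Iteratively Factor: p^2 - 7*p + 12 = (p - 3)*(p - 4)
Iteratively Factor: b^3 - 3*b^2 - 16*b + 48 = (b - 4)*(b^2 + b - 12) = (b - 4)*(b + 4)*(b - 3)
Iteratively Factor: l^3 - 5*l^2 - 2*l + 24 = (l - 4)*(l^2 - l - 6) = (l - 4)*(l - 3)*(l + 2)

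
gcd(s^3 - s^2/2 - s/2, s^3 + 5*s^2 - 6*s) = s^2 - s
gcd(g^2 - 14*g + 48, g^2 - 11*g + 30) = g - 6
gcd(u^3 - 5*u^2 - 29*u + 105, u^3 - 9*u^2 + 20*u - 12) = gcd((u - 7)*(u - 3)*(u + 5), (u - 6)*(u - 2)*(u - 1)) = 1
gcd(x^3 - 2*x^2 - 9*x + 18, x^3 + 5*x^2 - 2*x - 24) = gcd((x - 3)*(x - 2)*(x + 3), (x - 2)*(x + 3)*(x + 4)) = x^2 + x - 6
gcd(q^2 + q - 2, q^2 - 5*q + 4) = q - 1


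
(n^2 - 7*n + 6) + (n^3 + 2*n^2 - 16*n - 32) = n^3 + 3*n^2 - 23*n - 26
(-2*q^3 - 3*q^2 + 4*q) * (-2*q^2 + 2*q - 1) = 4*q^5 + 2*q^4 - 12*q^3 + 11*q^2 - 4*q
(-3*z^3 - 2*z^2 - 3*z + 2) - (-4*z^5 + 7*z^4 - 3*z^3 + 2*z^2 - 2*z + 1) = 4*z^5 - 7*z^4 - 4*z^2 - z + 1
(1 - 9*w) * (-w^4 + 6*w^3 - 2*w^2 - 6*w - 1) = 9*w^5 - 55*w^4 + 24*w^3 + 52*w^2 + 3*w - 1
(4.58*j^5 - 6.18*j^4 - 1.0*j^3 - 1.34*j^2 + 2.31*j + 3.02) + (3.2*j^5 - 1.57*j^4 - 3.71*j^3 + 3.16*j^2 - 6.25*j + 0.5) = 7.78*j^5 - 7.75*j^4 - 4.71*j^3 + 1.82*j^2 - 3.94*j + 3.52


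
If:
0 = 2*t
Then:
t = 0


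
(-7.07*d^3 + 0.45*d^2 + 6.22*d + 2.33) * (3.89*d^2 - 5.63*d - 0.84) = -27.5023*d^5 + 41.5546*d^4 + 27.6011*d^3 - 26.3329*d^2 - 18.3427*d - 1.9572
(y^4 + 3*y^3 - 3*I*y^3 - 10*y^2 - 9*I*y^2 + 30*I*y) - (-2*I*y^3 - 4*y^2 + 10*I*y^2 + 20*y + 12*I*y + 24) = y^4 + 3*y^3 - I*y^3 - 6*y^2 - 19*I*y^2 - 20*y + 18*I*y - 24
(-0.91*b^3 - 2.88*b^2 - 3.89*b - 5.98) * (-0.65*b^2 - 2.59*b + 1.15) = 0.5915*b^5 + 4.2289*b^4 + 8.9412*b^3 + 10.6501*b^2 + 11.0147*b - 6.877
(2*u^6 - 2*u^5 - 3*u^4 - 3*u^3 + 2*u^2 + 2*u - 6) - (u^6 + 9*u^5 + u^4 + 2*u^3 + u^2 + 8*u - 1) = u^6 - 11*u^5 - 4*u^4 - 5*u^3 + u^2 - 6*u - 5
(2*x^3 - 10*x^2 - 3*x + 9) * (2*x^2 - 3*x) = 4*x^5 - 26*x^4 + 24*x^3 + 27*x^2 - 27*x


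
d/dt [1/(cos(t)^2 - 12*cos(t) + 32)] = 2*(cos(t) - 6)*sin(t)/(cos(t)^2 - 12*cos(t) + 32)^2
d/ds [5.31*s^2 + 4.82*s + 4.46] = 10.62*s + 4.82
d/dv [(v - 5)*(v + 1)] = 2*v - 4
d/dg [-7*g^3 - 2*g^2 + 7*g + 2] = -21*g^2 - 4*g + 7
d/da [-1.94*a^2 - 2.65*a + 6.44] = -3.88*a - 2.65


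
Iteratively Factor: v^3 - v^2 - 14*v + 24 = (v - 2)*(v^2 + v - 12) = (v - 3)*(v - 2)*(v + 4)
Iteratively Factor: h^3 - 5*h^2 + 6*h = (h - 3)*(h^2 - 2*h) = (h - 3)*(h - 2)*(h)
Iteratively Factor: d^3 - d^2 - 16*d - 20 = (d + 2)*(d^2 - 3*d - 10) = (d + 2)^2*(d - 5)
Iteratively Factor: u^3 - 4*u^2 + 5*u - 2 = (u - 1)*(u^2 - 3*u + 2) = (u - 2)*(u - 1)*(u - 1)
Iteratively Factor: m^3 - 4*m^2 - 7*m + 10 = (m + 2)*(m^2 - 6*m + 5) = (m - 1)*(m + 2)*(m - 5)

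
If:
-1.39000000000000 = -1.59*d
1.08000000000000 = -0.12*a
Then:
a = -9.00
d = 0.87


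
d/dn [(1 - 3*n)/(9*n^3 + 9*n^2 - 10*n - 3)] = (54*n^3 - 18*n + 19)/(81*n^6 + 162*n^5 - 99*n^4 - 234*n^3 + 46*n^2 + 60*n + 9)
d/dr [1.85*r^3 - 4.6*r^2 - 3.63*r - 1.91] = 5.55*r^2 - 9.2*r - 3.63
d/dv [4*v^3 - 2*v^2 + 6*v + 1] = 12*v^2 - 4*v + 6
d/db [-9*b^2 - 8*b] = -18*b - 8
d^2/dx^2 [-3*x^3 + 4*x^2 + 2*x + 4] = 8 - 18*x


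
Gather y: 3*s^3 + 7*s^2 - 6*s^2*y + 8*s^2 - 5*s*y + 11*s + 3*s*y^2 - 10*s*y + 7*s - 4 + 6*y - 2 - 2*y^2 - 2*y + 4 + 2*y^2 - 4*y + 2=3*s^3 + 15*s^2 + 3*s*y^2 + 18*s + y*(-6*s^2 - 15*s)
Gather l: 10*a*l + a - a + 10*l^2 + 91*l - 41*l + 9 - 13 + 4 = 10*l^2 + l*(10*a + 50)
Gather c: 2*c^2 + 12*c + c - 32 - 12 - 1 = 2*c^2 + 13*c - 45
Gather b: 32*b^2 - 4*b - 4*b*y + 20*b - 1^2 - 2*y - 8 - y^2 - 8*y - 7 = 32*b^2 + b*(16 - 4*y) - y^2 - 10*y - 16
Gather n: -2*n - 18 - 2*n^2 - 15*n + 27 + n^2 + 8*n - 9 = -n^2 - 9*n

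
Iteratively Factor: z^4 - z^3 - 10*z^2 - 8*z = (z + 1)*(z^3 - 2*z^2 - 8*z) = z*(z + 1)*(z^2 - 2*z - 8) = z*(z - 4)*(z + 1)*(z + 2)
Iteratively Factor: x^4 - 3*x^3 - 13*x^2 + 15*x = (x)*(x^3 - 3*x^2 - 13*x + 15) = x*(x - 1)*(x^2 - 2*x - 15) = x*(x - 1)*(x + 3)*(x - 5)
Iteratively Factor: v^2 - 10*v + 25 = (v - 5)*(v - 5)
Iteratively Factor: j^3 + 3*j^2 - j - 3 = (j + 1)*(j^2 + 2*j - 3) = (j - 1)*(j + 1)*(j + 3)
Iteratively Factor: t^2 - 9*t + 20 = (t - 5)*(t - 4)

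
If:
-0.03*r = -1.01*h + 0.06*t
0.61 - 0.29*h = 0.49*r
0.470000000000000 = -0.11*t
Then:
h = -0.21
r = 1.37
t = -4.27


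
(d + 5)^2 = d^2 + 10*d + 25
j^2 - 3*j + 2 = (j - 2)*(j - 1)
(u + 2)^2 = u^2 + 4*u + 4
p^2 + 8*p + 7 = (p + 1)*(p + 7)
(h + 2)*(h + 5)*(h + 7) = h^3 + 14*h^2 + 59*h + 70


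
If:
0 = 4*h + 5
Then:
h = -5/4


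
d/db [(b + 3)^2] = 2*b + 6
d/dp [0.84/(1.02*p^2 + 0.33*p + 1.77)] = (-1.7136*p - 0.2772)/(1.02*p^2 + 0.33*p + 1.77)^2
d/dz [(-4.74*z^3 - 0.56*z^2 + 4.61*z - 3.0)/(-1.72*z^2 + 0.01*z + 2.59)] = (8.1528*z^4 - 0.0948*z^3 - 28.9062*z^2 - 13.2208*z + 11.9699)/(2.9584*z^4 - 0.0344*z^3 - 8.9095*z^2 + 0.0518*z + 6.7081)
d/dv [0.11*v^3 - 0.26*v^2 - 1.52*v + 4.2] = 0.33*v^2 - 0.52*v - 1.52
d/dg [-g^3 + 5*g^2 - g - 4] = -3*g^2 + 10*g - 1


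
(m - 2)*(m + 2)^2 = m^3 + 2*m^2 - 4*m - 8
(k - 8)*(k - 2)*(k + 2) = k^3 - 8*k^2 - 4*k + 32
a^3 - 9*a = a*(a - 3)*(a + 3)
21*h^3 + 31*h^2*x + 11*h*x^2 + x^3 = (h + x)*(3*h + x)*(7*h + x)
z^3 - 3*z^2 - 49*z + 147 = (z - 7)*(z - 3)*(z + 7)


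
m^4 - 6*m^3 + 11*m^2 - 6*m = m*(m - 3)*(m - 2)*(m - 1)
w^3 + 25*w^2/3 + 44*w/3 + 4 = (w + 1/3)*(w + 2)*(w + 6)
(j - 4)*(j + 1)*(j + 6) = j^3 + 3*j^2 - 22*j - 24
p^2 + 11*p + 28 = (p + 4)*(p + 7)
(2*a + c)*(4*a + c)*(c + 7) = 8*a^2*c + 56*a^2 + 6*a*c^2 + 42*a*c + c^3 + 7*c^2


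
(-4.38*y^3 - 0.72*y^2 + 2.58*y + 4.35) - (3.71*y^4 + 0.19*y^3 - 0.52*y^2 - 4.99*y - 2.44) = -3.71*y^4 - 4.57*y^3 - 0.2*y^2 + 7.57*y + 6.79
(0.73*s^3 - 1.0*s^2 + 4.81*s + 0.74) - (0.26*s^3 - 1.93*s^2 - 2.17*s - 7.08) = 0.47*s^3 + 0.93*s^2 + 6.98*s + 7.82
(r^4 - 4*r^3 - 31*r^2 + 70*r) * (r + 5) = r^5 + r^4 - 51*r^3 - 85*r^2 + 350*r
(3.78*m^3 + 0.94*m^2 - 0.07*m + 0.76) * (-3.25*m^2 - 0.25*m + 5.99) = -12.285*m^5 - 4.0*m^4 + 22.6347*m^3 + 3.1781*m^2 - 0.6093*m + 4.5524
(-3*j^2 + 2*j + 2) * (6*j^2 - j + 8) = -18*j^4 + 15*j^3 - 14*j^2 + 14*j + 16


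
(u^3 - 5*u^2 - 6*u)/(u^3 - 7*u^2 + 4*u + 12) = u/(u - 2)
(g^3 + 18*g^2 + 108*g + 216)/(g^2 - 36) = (g^2 + 12*g + 36)/(g - 6)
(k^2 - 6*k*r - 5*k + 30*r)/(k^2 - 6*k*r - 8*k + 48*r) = (k - 5)/(k - 8)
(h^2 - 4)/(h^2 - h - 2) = (h + 2)/(h + 1)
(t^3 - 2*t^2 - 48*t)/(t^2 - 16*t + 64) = t*(t + 6)/(t - 8)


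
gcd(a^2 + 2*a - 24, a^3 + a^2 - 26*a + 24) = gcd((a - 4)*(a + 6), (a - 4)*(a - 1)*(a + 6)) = a^2 + 2*a - 24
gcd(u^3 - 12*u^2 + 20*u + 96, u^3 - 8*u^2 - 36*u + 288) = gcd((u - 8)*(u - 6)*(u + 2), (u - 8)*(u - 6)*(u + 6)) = u^2 - 14*u + 48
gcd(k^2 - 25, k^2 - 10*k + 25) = k - 5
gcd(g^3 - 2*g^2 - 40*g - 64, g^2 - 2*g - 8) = g + 2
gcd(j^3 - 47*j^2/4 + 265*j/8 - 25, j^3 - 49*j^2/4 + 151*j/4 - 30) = j^2 - 37*j/4 + 10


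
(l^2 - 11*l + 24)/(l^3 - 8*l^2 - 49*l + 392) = (l - 3)/(l^2 - 49)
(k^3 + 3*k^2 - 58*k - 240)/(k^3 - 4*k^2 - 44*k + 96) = (k + 5)/(k - 2)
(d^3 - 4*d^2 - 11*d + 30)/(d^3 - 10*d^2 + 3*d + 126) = (d^2 - 7*d + 10)/(d^2 - 13*d + 42)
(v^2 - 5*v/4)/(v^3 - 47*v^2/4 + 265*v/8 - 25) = 2*v/(2*v^2 - 21*v + 40)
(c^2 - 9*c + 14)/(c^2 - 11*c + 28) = (c - 2)/(c - 4)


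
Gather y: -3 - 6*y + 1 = -6*y - 2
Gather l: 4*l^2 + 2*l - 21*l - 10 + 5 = 4*l^2 - 19*l - 5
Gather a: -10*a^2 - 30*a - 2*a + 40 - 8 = -10*a^2 - 32*a + 32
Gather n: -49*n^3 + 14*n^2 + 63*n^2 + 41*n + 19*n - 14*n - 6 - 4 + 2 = -49*n^3 + 77*n^2 + 46*n - 8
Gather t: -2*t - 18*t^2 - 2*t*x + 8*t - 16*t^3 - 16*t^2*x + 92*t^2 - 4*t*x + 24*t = -16*t^3 + t^2*(74 - 16*x) + t*(30 - 6*x)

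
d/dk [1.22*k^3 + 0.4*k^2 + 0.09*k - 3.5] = 3.66*k^2 + 0.8*k + 0.09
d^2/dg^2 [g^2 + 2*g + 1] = 2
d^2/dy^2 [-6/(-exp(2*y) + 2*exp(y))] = 12*((1 - 2*exp(y))*(exp(y) - 2) + 4*(1 - exp(y))^2)*exp(-y)/(exp(y) - 2)^3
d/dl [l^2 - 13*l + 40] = 2*l - 13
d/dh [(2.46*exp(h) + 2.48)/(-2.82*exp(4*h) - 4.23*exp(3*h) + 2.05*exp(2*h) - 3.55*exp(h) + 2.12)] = (20.8116*exp(4*h) + 48.786*exp(3*h) + 26.4282*exp(2*h) - 10.168*exp(h) + 14.0192)*exp(h)/(7.9524*exp(8*h) + 23.8572*exp(7*h) + 6.33090000000001*exp(6*h) + 2.679*exp(5*h) + 22.2787*exp(4*h) - 32.4902*exp(3*h) + 21.2945*exp(2*h) - 15.052*exp(h) + 4.4944)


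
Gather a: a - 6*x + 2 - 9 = a - 6*x - 7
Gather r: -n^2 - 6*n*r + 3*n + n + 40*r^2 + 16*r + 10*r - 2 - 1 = -n^2 + 4*n + 40*r^2 + r*(26 - 6*n) - 3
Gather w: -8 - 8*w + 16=8 - 8*w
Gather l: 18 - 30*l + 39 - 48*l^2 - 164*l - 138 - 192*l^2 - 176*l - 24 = -240*l^2 - 370*l - 105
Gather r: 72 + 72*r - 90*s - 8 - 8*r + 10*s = 64*r - 80*s + 64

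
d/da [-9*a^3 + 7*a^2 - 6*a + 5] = -27*a^2 + 14*a - 6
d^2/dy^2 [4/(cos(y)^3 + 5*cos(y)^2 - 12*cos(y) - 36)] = 4*((-45*cos(y) + 40*cos(2*y) + 9*cos(3*y))*(cos(y)^3 + 5*cos(y)^2 - 12*cos(y) - 36)/4 + 2*(3*cos(y)^2 + 10*cos(y) - 12)^2*sin(y)^2)/(cos(y)^3 + 5*cos(y)^2 - 12*cos(y) - 36)^3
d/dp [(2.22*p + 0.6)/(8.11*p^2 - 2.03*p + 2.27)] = (-18.0042*p^2 - 9.732*p + 6.2574)/(65.7721*p^4 - 32.9266*p^3 + 40.9403*p^2 - 9.2162*p + 5.1529)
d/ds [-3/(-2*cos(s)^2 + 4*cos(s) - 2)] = 3*sin(s)/(cos(s) - 1)^3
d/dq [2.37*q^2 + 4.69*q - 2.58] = 4.74*q + 4.69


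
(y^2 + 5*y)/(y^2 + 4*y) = (y + 5)/(y + 4)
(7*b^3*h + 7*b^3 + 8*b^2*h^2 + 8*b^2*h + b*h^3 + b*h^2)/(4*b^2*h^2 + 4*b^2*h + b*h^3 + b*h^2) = (7*b^2 + 8*b*h + h^2)/(h*(4*b + h))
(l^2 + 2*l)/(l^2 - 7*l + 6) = l*(l + 2)/(l^2 - 7*l + 6)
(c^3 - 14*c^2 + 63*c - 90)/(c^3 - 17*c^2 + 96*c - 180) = (c - 3)/(c - 6)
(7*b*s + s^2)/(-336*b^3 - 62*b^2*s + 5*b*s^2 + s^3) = s/(-48*b^2 - 2*b*s + s^2)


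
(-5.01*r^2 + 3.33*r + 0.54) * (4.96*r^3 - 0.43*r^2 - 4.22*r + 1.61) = -24.8496*r^5 + 18.6711*r^4 + 22.3887*r^3 - 22.3509*r^2 + 3.0825*r + 0.8694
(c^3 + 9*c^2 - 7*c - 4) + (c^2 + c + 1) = c^3 + 10*c^2 - 6*c - 3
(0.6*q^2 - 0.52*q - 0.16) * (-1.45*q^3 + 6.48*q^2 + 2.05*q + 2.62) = -0.87*q^5 + 4.642*q^4 - 1.9076*q^3 - 0.5308*q^2 - 1.6904*q - 0.4192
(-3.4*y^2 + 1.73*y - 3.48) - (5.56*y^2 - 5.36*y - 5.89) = -8.96*y^2 + 7.09*y + 2.41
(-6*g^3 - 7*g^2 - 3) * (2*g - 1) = -12*g^4 - 8*g^3 + 7*g^2 - 6*g + 3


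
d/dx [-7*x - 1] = -7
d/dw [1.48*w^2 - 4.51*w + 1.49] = 2.96*w - 4.51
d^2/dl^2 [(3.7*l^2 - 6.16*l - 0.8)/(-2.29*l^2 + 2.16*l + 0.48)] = (-2.8421709430404e-14*l^4 + 28.003952*l^3 + 0.769439999999946*l^2 + 16.883712*l - 5.254656)/(12.008989*l^6 - 33.981768*l^5 + 24.501168*l^4 + 4.167936*l^3 - 5.135616*l^2 - 1.492992*l - 0.110592)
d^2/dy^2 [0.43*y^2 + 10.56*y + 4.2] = 0.860000000000000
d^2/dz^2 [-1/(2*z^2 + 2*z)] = (z*(z + 1) - (2*z + 1)^2)/(z^3*(z + 1)^3)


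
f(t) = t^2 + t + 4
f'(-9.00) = -17.00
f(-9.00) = 76.00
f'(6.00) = 13.00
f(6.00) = 46.00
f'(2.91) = 6.82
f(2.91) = 15.38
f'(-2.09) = -3.18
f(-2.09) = 6.28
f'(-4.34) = -7.68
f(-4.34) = 18.50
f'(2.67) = 6.34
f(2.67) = 13.80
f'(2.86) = 6.72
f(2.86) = 15.04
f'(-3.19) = -5.38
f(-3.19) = 10.99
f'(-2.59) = -4.18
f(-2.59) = 8.12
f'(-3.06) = -5.12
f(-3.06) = 10.30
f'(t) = 2*t + 1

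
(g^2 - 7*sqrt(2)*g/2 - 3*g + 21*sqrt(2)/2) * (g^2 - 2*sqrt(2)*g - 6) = g^4 - 11*sqrt(2)*g^3/2 - 3*g^3 + 8*g^2 + 33*sqrt(2)*g^2/2 - 24*g + 21*sqrt(2)*g - 63*sqrt(2)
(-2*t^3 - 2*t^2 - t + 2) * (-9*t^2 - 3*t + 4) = 18*t^5 + 24*t^4 + 7*t^3 - 23*t^2 - 10*t + 8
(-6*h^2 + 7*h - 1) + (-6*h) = -6*h^2 + h - 1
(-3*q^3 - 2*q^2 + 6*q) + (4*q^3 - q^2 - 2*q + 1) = q^3 - 3*q^2 + 4*q + 1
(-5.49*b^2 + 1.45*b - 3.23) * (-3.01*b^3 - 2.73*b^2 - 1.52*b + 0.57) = 16.5249*b^5 + 10.6232*b^4 + 14.1086*b^3 + 3.4846*b^2 + 5.7361*b - 1.8411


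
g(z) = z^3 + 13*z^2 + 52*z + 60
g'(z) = 3*z^2 + 26*z + 52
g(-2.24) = -2.49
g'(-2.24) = 8.81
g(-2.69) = -5.28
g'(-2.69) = 3.77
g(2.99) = 358.43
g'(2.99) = 156.56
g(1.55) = 175.56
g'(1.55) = 99.51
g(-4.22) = -3.08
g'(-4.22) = -4.29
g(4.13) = 566.94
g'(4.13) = 210.55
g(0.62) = 97.48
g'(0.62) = 69.27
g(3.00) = 360.00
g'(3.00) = 157.00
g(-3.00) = -6.00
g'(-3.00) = 1.00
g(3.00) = 360.00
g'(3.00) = 157.00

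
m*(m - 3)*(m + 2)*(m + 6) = m^4 + 5*m^3 - 12*m^2 - 36*m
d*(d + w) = d^2 + d*w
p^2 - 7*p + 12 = (p - 4)*(p - 3)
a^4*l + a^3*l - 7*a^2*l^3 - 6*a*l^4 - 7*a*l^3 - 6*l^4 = (a - 3*l)*(a + l)*(a + 2*l)*(a*l + l)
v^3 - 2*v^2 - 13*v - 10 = (v - 5)*(v + 1)*(v + 2)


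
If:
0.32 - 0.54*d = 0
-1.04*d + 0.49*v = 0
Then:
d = 0.59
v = 1.26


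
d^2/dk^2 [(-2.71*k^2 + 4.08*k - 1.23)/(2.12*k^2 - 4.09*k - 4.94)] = (-10.321432*k^3 - 203.4564*k^2 + 320.364648*k - 364.051262)/(9.528128*k^6 - 55.146288*k^5 + 39.783708*k^4 + 188.584583*k^3 - 92.7035459999999*k^2 - 299.432172*k - 120.553784)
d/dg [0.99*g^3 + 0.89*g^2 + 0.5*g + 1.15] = 2.97*g^2 + 1.78*g + 0.5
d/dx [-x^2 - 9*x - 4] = -2*x - 9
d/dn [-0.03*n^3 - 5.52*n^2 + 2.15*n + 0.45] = -0.09*n^2 - 11.04*n + 2.15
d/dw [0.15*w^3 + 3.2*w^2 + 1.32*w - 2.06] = 0.45*w^2 + 6.4*w + 1.32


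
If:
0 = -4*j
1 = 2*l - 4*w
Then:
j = 0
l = 2*w + 1/2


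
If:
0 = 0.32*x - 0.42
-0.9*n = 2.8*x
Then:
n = -4.08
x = 1.31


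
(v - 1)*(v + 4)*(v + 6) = v^3 + 9*v^2 + 14*v - 24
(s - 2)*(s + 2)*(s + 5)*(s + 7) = s^4 + 12*s^3 + 31*s^2 - 48*s - 140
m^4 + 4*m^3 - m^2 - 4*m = m*(m - 1)*(m + 1)*(m + 4)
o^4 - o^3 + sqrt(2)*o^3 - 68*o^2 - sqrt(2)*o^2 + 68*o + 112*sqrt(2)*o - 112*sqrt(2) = (o - 1)*(o - 4*sqrt(2))*(o - 2*sqrt(2))*(o + 7*sqrt(2))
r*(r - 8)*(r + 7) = r^3 - r^2 - 56*r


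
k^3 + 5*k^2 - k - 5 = (k - 1)*(k + 1)*(k + 5)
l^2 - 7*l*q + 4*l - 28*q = (l + 4)*(l - 7*q)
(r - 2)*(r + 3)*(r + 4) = r^3 + 5*r^2 - 2*r - 24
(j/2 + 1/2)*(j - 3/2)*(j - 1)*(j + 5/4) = j^4/2 - j^3/8 - 23*j^2/16 + j/8 + 15/16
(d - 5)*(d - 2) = d^2 - 7*d + 10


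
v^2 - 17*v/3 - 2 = (v - 6)*(v + 1/3)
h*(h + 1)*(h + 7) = h^3 + 8*h^2 + 7*h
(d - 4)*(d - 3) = d^2 - 7*d + 12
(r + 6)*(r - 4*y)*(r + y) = r^3 - 3*r^2*y + 6*r^2 - 4*r*y^2 - 18*r*y - 24*y^2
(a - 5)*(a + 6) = a^2 + a - 30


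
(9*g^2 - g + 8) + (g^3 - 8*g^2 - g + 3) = g^3 + g^2 - 2*g + 11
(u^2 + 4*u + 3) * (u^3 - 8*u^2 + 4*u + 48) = u^5 - 4*u^4 - 25*u^3 + 40*u^2 + 204*u + 144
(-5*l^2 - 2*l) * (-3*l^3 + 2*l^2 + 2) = 15*l^5 - 4*l^4 - 4*l^3 - 10*l^2 - 4*l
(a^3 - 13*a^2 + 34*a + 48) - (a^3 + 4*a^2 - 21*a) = -17*a^2 + 55*a + 48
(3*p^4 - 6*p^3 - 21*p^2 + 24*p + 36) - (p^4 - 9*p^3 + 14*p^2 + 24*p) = 2*p^4 + 3*p^3 - 35*p^2 + 36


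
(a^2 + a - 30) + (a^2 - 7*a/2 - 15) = 2*a^2 - 5*a/2 - 45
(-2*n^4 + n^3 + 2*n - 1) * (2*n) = -4*n^5 + 2*n^4 + 4*n^2 - 2*n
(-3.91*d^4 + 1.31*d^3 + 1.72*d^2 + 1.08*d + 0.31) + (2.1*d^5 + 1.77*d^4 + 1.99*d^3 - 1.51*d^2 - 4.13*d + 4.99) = 2.1*d^5 - 2.14*d^4 + 3.3*d^3 + 0.21*d^2 - 3.05*d + 5.3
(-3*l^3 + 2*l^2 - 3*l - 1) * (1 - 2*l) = 6*l^4 - 7*l^3 + 8*l^2 - l - 1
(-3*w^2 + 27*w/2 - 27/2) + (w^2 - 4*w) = -2*w^2 + 19*w/2 - 27/2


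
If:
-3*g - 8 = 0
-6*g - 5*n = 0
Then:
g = -8/3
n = 16/5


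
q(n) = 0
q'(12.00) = 0.00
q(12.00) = 0.00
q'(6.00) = 0.00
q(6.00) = 0.00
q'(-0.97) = 0.00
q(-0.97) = 0.00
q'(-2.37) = 0.00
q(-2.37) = 0.00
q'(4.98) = 0.00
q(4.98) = 0.00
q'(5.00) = 0.00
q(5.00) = 0.00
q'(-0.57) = 0.00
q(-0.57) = 0.00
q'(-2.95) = 0.00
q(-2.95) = 0.00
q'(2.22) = 0.00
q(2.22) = 0.00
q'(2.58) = 0.00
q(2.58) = 0.00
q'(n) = 0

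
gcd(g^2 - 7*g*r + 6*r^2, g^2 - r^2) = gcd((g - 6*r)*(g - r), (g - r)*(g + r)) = -g + r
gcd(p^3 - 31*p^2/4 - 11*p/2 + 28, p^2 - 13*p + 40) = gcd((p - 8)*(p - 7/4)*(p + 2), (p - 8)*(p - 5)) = p - 8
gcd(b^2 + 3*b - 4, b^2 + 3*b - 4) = b^2 + 3*b - 4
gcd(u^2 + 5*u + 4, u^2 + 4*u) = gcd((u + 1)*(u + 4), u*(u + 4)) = u + 4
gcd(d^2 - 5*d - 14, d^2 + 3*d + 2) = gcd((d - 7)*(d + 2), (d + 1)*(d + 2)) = d + 2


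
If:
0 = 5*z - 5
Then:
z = 1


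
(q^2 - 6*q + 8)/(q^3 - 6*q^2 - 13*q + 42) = (q - 4)/(q^2 - 4*q - 21)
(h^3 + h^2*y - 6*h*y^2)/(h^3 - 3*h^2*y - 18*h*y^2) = (-h + 2*y)/(-h + 6*y)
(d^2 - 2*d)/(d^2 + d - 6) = d/(d + 3)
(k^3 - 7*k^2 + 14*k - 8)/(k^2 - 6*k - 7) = (-k^3 + 7*k^2 - 14*k + 8)/(-k^2 + 6*k + 7)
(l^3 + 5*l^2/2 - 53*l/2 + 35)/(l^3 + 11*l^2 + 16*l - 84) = (l - 5/2)/(l + 6)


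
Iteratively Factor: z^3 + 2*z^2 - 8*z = (z)*(z^2 + 2*z - 8) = z*(z - 2)*(z + 4)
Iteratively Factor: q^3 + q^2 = (q)*(q^2 + q) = q^2*(q + 1)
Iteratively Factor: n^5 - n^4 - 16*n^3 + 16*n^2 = (n + 4)*(n^4 - 5*n^3 + 4*n^2) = n*(n + 4)*(n^3 - 5*n^2 + 4*n) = n*(n - 1)*(n + 4)*(n^2 - 4*n) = n*(n - 4)*(n - 1)*(n + 4)*(n)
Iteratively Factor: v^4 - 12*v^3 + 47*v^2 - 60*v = (v)*(v^3 - 12*v^2 + 47*v - 60) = v*(v - 4)*(v^2 - 8*v + 15) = v*(v - 5)*(v - 4)*(v - 3)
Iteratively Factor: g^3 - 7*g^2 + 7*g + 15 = (g + 1)*(g^2 - 8*g + 15) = (g - 3)*(g + 1)*(g - 5)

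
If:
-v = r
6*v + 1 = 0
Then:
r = 1/6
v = -1/6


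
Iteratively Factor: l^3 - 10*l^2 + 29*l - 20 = (l - 5)*(l^2 - 5*l + 4) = (l - 5)*(l - 1)*(l - 4)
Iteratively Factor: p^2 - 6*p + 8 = (p - 4)*(p - 2)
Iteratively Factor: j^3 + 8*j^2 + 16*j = (j)*(j^2 + 8*j + 16) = j*(j + 4)*(j + 4)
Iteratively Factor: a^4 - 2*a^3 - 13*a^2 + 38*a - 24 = (a - 3)*(a^3 + a^2 - 10*a + 8) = (a - 3)*(a + 4)*(a^2 - 3*a + 2) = (a - 3)*(a - 2)*(a + 4)*(a - 1)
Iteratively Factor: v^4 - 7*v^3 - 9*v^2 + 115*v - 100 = (v - 1)*(v^3 - 6*v^2 - 15*v + 100) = (v - 1)*(v + 4)*(v^2 - 10*v + 25) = (v - 5)*(v - 1)*(v + 4)*(v - 5)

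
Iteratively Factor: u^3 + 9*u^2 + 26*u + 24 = (u + 3)*(u^2 + 6*u + 8) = (u + 3)*(u + 4)*(u + 2)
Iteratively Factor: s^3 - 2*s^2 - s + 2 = (s - 1)*(s^2 - s - 2) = (s - 2)*(s - 1)*(s + 1)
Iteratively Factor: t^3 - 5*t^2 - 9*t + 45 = (t - 3)*(t^2 - 2*t - 15) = (t - 3)*(t + 3)*(t - 5)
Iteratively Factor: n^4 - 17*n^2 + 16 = (n - 1)*(n^3 + n^2 - 16*n - 16) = (n - 4)*(n - 1)*(n^2 + 5*n + 4) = (n - 4)*(n - 1)*(n + 4)*(n + 1)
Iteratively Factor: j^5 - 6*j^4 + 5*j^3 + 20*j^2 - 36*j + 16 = (j - 1)*(j^4 - 5*j^3 + 20*j - 16) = (j - 1)*(j + 2)*(j^3 - 7*j^2 + 14*j - 8) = (j - 2)*(j - 1)*(j + 2)*(j^2 - 5*j + 4) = (j - 2)*(j - 1)^2*(j + 2)*(j - 4)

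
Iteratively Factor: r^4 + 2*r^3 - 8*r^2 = (r + 4)*(r^3 - 2*r^2) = r*(r + 4)*(r^2 - 2*r) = r*(r - 2)*(r + 4)*(r)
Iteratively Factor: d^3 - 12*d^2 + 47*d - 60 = (d - 5)*(d^2 - 7*d + 12) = (d - 5)*(d - 3)*(d - 4)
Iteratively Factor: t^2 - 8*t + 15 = (t - 5)*(t - 3)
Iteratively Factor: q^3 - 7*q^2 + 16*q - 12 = (q - 2)*(q^2 - 5*q + 6) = (q - 2)^2*(q - 3)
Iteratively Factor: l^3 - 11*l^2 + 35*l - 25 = (l - 5)*(l^2 - 6*l + 5) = (l - 5)*(l - 1)*(l - 5)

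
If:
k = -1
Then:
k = -1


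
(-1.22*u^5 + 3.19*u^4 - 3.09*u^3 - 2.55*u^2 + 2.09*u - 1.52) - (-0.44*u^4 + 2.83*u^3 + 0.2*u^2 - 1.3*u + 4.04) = -1.22*u^5 + 3.63*u^4 - 5.92*u^3 - 2.75*u^2 + 3.39*u - 5.56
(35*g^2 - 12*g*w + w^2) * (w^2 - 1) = 35*g^2*w^2 - 35*g^2 - 12*g*w^3 + 12*g*w + w^4 - w^2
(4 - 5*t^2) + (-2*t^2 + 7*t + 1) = -7*t^2 + 7*t + 5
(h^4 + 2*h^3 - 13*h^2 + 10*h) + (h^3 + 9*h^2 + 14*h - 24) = h^4 + 3*h^3 - 4*h^2 + 24*h - 24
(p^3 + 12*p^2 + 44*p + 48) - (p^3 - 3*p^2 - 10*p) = 15*p^2 + 54*p + 48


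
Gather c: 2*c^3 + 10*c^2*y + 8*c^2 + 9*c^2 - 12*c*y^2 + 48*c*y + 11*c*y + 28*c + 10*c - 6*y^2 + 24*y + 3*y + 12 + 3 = 2*c^3 + c^2*(10*y + 17) + c*(-12*y^2 + 59*y + 38) - 6*y^2 + 27*y + 15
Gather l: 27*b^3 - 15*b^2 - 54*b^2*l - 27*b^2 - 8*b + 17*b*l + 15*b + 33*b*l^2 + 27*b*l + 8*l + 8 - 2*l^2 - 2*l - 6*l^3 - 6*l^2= 27*b^3 - 42*b^2 + 7*b - 6*l^3 + l^2*(33*b - 8) + l*(-54*b^2 + 44*b + 6) + 8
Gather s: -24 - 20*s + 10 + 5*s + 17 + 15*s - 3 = 0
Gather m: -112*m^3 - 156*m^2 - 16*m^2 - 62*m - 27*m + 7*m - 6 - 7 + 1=-112*m^3 - 172*m^2 - 82*m - 12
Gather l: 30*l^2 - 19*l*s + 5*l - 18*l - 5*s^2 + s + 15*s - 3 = 30*l^2 + l*(-19*s - 13) - 5*s^2 + 16*s - 3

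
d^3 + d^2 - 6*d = d*(d - 2)*(d + 3)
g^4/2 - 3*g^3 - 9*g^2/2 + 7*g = g*(g/2 + 1)*(g - 7)*(g - 1)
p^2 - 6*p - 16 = (p - 8)*(p + 2)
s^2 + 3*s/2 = s*(s + 3/2)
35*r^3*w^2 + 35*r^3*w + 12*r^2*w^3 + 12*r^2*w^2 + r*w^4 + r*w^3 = w*(5*r + w)*(7*r + w)*(r*w + r)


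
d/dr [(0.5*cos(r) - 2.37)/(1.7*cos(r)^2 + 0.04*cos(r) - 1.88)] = (0.85*cos(r)^2 - 8.058*cos(r) + 0.8452)*sin(r)/(2.89*cos(r)^4 + 0.136*cos(r)^3 - 6.3904*cos(r)^2 - 0.1504*cos(r) + 3.5344)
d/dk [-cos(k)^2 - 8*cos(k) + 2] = 2*(cos(k) + 4)*sin(k)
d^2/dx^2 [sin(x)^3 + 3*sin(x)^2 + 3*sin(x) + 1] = (6 - 9*sin(x))*(sin(x) + 1)^2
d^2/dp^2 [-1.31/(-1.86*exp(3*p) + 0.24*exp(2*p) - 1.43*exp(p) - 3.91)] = ((-21.9294*exp(2*p) + 1.2576*exp(p) - 1.8733)*(1.86*exp(3*p) - 0.24*exp(2*p) + 1.43*exp(p) + 3.91) + 1.31*(5.58*exp(2*p) - 0.48*exp(p) + 1.43)*(11.16*exp(2*p) - 0.96*exp(p) + 2.86)*exp(p))*exp(p)/(1.86*exp(3*p) - 0.24*exp(2*p) + 1.43*exp(p) + 3.91)^3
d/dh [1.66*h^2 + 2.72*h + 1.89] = 3.32*h + 2.72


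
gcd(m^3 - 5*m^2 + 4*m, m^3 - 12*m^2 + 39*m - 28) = m^2 - 5*m + 4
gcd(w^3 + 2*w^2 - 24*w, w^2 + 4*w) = w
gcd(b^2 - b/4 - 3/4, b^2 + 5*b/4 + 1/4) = 1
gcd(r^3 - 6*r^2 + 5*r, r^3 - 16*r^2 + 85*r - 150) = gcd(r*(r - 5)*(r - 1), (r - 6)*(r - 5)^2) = r - 5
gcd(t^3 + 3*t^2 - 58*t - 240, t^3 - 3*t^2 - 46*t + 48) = t^2 - 2*t - 48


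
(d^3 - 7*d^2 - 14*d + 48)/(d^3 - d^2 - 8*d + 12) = (d - 8)/(d - 2)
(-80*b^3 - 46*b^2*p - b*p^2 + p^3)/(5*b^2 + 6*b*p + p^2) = (-16*b^2 - 6*b*p + p^2)/(b + p)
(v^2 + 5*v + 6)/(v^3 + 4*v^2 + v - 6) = 1/(v - 1)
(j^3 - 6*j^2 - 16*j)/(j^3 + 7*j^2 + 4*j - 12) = j*(j - 8)/(j^2 + 5*j - 6)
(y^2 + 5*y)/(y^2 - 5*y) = (y + 5)/(y - 5)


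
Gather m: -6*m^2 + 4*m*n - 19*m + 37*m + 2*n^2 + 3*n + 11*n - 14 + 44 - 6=-6*m^2 + m*(4*n + 18) + 2*n^2 + 14*n + 24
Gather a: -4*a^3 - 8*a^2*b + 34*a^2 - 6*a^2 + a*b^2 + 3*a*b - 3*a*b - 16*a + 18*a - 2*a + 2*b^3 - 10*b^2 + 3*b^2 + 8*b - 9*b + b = -4*a^3 + a^2*(28 - 8*b) + a*b^2 + 2*b^3 - 7*b^2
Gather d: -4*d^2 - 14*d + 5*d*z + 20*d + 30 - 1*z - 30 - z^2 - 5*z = -4*d^2 + d*(5*z + 6) - z^2 - 6*z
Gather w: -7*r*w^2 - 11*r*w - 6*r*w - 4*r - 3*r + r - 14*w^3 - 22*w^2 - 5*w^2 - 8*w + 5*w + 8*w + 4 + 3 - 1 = -6*r - 14*w^3 + w^2*(-7*r - 27) + w*(5 - 17*r) + 6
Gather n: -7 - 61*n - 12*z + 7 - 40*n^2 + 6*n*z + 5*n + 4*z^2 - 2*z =-40*n^2 + n*(6*z - 56) + 4*z^2 - 14*z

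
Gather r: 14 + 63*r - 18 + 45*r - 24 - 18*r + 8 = 90*r - 20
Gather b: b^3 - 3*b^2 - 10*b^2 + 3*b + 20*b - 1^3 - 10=b^3 - 13*b^2 + 23*b - 11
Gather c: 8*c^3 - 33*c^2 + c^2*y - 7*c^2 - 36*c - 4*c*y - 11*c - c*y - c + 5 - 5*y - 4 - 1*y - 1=8*c^3 + c^2*(y - 40) + c*(-5*y - 48) - 6*y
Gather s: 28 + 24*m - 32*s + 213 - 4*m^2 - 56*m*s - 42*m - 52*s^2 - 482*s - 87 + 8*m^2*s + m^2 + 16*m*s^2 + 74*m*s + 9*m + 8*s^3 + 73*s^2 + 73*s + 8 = -3*m^2 - 9*m + 8*s^3 + s^2*(16*m + 21) + s*(8*m^2 + 18*m - 441) + 162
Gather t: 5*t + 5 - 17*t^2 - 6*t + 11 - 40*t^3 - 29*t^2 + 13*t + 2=-40*t^3 - 46*t^2 + 12*t + 18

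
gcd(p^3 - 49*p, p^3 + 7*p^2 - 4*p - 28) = p + 7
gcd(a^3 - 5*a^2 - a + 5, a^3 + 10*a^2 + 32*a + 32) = 1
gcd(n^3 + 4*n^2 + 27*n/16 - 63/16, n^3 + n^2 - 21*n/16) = n^2 + n - 21/16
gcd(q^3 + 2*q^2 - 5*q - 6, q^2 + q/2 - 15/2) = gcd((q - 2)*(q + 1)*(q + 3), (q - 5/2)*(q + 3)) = q + 3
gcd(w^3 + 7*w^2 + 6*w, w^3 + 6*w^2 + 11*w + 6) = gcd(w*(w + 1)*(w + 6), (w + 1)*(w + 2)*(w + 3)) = w + 1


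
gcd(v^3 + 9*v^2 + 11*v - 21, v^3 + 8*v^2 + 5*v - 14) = v^2 + 6*v - 7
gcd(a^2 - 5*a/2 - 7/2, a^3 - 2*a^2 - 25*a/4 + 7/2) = a - 7/2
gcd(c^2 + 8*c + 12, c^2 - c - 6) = c + 2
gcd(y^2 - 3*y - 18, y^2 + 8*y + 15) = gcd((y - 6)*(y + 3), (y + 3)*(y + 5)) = y + 3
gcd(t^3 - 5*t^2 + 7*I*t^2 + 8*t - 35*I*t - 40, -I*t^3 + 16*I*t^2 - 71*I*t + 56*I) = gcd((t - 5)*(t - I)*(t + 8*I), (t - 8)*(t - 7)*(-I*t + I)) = 1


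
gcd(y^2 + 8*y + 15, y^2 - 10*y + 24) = 1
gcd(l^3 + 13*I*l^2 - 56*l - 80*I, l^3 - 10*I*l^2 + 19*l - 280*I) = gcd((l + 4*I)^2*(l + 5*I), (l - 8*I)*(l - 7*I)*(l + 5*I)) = l + 5*I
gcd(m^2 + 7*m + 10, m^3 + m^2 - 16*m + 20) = m + 5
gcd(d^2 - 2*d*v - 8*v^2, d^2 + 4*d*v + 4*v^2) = d + 2*v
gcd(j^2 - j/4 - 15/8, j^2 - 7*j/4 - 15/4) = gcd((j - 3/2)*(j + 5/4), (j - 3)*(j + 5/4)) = j + 5/4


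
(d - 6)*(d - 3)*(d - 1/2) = d^3 - 19*d^2/2 + 45*d/2 - 9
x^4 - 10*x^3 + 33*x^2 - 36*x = x*(x - 4)*(x - 3)^2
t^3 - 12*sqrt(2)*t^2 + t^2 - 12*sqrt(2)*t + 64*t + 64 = (t + 1)*(t - 8*sqrt(2))*(t - 4*sqrt(2))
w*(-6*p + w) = -6*p*w + w^2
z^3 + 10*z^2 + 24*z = z*(z + 4)*(z + 6)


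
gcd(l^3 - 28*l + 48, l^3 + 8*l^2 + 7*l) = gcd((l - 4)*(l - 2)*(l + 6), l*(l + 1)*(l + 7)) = 1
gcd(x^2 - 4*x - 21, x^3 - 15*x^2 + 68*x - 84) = x - 7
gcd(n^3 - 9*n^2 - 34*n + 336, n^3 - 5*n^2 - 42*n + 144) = n^2 - 2*n - 48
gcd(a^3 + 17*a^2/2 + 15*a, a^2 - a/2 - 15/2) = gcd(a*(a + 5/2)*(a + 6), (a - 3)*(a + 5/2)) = a + 5/2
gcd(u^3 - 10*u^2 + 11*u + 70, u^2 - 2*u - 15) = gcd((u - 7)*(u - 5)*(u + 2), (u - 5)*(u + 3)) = u - 5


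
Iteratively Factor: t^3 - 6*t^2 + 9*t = (t - 3)*(t^2 - 3*t) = (t - 3)^2*(t)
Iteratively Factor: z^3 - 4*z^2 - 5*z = (z)*(z^2 - 4*z - 5) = z*(z - 5)*(z + 1)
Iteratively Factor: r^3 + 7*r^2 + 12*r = (r)*(r^2 + 7*r + 12) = r*(r + 3)*(r + 4)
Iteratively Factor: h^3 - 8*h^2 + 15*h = (h - 3)*(h^2 - 5*h) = (h - 5)*(h - 3)*(h)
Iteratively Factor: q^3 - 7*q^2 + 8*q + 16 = (q - 4)*(q^2 - 3*q - 4) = (q - 4)^2*(q + 1)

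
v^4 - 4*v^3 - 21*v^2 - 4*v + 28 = (v - 7)*(v - 1)*(v + 2)^2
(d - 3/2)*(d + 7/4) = d^2 + d/4 - 21/8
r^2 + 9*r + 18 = (r + 3)*(r + 6)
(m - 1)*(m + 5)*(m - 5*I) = m^3 + 4*m^2 - 5*I*m^2 - 5*m - 20*I*m + 25*I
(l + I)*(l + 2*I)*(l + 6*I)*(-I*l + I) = -I*l^4 + 9*l^3 + I*l^3 - 9*l^2 + 20*I*l^2 - 12*l - 20*I*l + 12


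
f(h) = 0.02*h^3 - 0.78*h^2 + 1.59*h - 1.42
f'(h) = 0.06*h^2 - 1.56*h + 1.59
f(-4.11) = -22.52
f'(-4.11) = 9.02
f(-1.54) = -5.79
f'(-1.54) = 4.13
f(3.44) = -4.37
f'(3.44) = -3.07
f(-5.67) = -39.16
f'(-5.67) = 12.36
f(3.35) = -4.10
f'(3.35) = -2.96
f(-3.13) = -14.65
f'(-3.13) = 7.06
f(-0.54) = -2.51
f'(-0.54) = 2.45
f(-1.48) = -5.55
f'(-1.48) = 4.03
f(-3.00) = -13.75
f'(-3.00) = 6.81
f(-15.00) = -268.27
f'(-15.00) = 38.49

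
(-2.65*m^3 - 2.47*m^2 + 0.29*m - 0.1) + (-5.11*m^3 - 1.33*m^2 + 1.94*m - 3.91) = -7.76*m^3 - 3.8*m^2 + 2.23*m - 4.01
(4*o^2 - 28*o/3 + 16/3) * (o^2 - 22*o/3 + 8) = 4*o^4 - 116*o^3/3 + 952*o^2/9 - 1024*o/9 + 128/3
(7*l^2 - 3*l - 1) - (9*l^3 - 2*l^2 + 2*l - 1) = -9*l^3 + 9*l^2 - 5*l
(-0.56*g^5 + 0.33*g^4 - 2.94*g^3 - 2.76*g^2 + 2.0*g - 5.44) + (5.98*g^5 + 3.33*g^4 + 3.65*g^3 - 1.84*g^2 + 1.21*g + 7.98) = 5.42*g^5 + 3.66*g^4 + 0.71*g^3 - 4.6*g^2 + 3.21*g + 2.54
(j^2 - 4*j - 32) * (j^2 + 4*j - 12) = j^4 - 60*j^2 - 80*j + 384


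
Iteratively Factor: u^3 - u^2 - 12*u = (u)*(u^2 - u - 12) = u*(u - 4)*(u + 3)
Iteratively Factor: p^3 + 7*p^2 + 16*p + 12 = (p + 3)*(p^2 + 4*p + 4) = (p + 2)*(p + 3)*(p + 2)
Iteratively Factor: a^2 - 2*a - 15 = (a - 5)*(a + 3)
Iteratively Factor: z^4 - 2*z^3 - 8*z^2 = (z - 4)*(z^3 + 2*z^2) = (z - 4)*(z + 2)*(z^2) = z*(z - 4)*(z + 2)*(z)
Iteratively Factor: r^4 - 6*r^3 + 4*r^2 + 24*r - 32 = (r - 2)*(r^3 - 4*r^2 - 4*r + 16) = (r - 4)*(r - 2)*(r^2 - 4) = (r - 4)*(r - 2)*(r + 2)*(r - 2)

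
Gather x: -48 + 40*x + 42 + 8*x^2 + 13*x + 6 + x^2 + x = 9*x^2 + 54*x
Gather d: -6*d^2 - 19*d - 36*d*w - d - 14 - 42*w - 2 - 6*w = -6*d^2 + d*(-36*w - 20) - 48*w - 16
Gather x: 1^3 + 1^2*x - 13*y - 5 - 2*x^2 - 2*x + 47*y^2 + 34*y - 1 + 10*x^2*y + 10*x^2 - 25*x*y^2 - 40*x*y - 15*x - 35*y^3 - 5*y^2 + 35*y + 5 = x^2*(10*y + 8) + x*(-25*y^2 - 40*y - 16) - 35*y^3 + 42*y^2 + 56*y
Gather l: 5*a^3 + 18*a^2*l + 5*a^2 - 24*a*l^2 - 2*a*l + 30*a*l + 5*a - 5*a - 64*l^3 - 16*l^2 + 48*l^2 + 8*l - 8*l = 5*a^3 + 5*a^2 - 64*l^3 + l^2*(32 - 24*a) + l*(18*a^2 + 28*a)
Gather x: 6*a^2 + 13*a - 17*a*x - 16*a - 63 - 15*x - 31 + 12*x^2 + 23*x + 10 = 6*a^2 - 3*a + 12*x^2 + x*(8 - 17*a) - 84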